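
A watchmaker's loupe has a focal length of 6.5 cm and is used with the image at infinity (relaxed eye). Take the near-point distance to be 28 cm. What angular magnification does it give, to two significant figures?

M = D/f = 28/6.5 = 4.308.

4.3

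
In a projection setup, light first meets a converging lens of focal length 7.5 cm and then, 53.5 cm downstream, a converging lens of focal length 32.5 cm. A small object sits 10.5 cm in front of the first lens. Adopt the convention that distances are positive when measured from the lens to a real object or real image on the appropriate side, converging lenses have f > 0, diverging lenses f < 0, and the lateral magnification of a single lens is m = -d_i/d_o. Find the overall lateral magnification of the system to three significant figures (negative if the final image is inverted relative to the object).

-15.5

First lens: d_i1 = 1/(1/7.5 - 1/10.5) = 26.250 cm.
m_1 = -(26.250)/10.5 = -2.5000.
That image sits 27.250 cm in front of the second lens, so d_o2 = 27.250 cm.
Second lens: d_i2 = 1/(1/32.5 - 1/(27.250)) = -168.690 cm.
m_2 = -(-168.690)/(27.250) = 6.1905.
Overall magnification: m = m_1 m_2 = -15.4762.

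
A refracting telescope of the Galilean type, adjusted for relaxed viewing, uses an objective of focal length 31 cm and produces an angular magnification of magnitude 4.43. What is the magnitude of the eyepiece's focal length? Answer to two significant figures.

|M| = f_obj/|f_eye|, so |f_eye| = f_obj/|M| = 31/4.43 = 6.998 cm.
(The eyepiece is diverging, so its signed focal length is -6.998 cm.)

7.0 cm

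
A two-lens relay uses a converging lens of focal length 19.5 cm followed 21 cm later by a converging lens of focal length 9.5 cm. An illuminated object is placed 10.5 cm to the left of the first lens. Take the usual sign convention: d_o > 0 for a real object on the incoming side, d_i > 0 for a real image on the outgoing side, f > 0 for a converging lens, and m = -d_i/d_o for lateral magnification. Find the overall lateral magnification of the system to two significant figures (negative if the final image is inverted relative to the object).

Lens 1: 1/d_i1 = 1/f_1 - 1/d_o1 = 1/19.5 - 1/10.5 = -0.04396 cm^-1, so d_i1 = -22.750 cm.
m_1 = -(-22.750)/10.5 = 2.1667.
The intermediate image is virtual, 22.750 cm to the left of lens 1, so d_o2 = L - d_i1 = 21 - (-22.750) = 43.750 cm.
Lens 2: 1/d_i2 = 1/f_2 - 1/d_o2 = 1/9.5 - 1/(43.750) = 0.08241 cm^-1, so d_i2 = 12.135 cm.
m_2 = -(12.135)/(43.750) = -0.2774.
Overall magnification: m = m_1 m_2 = -0.6010.

-0.60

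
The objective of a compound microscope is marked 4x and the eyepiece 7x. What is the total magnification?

The overall magnification of a compound microscope is the product of the objective and eyepiece magnifications:
M = M_obj x M_eye = 4 x 7 = 28.

28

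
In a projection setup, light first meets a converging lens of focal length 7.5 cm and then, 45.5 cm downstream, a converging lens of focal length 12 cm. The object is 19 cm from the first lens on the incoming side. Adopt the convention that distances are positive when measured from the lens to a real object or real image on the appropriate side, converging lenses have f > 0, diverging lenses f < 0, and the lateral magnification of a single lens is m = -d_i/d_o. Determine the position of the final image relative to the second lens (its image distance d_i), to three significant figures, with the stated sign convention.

First lens: d_i1 = 1/(1/7.5 - 1/19) = 12.391 cm.
That image sits 33.109 cm in front of the second lens, so d_o2 = 33.109 cm.
Second lens: d_i2 = 1/(1/12 - 1/(33.109)) = 18.822 cm.

18.8 cm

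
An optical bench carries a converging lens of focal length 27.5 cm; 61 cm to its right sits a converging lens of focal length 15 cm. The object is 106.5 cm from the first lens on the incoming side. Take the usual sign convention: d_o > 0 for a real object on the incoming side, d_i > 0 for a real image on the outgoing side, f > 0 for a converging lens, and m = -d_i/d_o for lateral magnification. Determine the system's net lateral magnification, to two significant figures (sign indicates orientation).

Lens 1: 1/d_i1 = 1/f_1 - 1/d_o1 = 1/27.5 - 1/106.5 = 0.02697 cm^-1, so d_i1 = 37.073 cm.
m_1 = -(37.073)/106.5 = -0.3481.
The intermediate image is 37.073 cm to the right of lens 1, so d_o2 = L - d_i1 = 61 - 37.073 = 23.927 cm.
Lens 2: 1/d_i2 = 1/f_2 - 1/d_o2 = 1/15 - 1/(23.927) = 0.02487 cm^-1, so d_i2 = 40.204 cm.
m_2 = -(40.204)/(23.927) = -1.6803.
The system's lateral magnification is m_1 m_2 = (-0.3481)(-1.6803) = 0.5849.

0.58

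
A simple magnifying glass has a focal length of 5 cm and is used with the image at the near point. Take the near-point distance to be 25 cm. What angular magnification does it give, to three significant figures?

6.00

M = 1 + D/f = 1 + 25/5 = 6.000.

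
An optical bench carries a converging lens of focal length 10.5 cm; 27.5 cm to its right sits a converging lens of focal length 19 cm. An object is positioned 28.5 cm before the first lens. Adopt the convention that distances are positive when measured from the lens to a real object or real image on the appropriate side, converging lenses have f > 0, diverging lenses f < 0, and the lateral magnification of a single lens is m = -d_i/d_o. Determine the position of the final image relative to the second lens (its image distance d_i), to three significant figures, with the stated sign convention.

Lens 1: 1/d_i1 = 1/f_1 - 1/d_o1 = 1/10.5 - 1/28.5 = 0.06015 cm^-1, so d_i1 = 16.625 cm.
That image sits 10.875 cm in front of the second lens, so d_o2 = 10.875 cm.
Lens 2: 1/d_i2 = 1/f_2 - 1/d_o2 = 1/19 - 1/(10.875) = -0.03932 cm^-1, so d_i2 = -25.431 cm.

-25.4 cm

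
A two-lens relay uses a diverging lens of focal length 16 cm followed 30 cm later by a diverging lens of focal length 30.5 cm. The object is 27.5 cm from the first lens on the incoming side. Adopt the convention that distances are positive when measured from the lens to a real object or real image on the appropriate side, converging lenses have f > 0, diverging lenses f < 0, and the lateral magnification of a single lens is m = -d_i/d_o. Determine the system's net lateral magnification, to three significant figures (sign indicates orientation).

Lens 1: 1/d_i1 = 1/f_1 - 1/d_o1 = 1/(-16) - 1/27.5 = -0.09886 cm^-1, so d_i1 = -10.115 cm.
m_1 = -(-10.115)/27.5 = 0.3678.
The intermediate image is virtual, 10.115 cm to the left of lens 1, so d_o2 = L - d_i1 = 30 - (-10.115) = 40.115 cm.
Lens 2: 1/d_i2 = 1/f_2 - 1/d_o2 = 1/(-30.5) - 1/(40.115) = -0.05772 cm^-1, so d_i2 = -17.326 cm.
m_2 = -(-17.326)/(40.115) = 0.4319.
Total m = m_1 x m_2 = (0.3678)(0.4319) = 0.1589.

0.159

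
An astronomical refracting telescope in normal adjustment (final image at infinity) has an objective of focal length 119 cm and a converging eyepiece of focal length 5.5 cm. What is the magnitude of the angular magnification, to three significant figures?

|M| = f_obj/|f_eye| = 119/5.5 = 21.636.

21.6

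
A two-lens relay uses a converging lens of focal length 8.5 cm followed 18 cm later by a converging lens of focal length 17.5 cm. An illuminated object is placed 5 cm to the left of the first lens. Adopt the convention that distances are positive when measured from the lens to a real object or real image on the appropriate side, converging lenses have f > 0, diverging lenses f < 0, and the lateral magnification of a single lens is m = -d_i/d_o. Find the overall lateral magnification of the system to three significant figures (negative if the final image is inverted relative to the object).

Lens 1: 1/d_i1 = 1/f_1 - 1/d_o1 = 1/8.5 - 1/5 = -0.08235 cm^-1, so d_i1 = -12.143 cm.
m_1 = -(-12.143)/5 = 2.4286.
With d_i1 < 0 the first image is virtual and lies on the object side; the object distance for lens 2 is d_o2 = 18 - (-12.143) = 30.143 cm.
Lens 2: 1/d_i2 = 1/f_2 - 1/d_o2 = 1/17.5 - 1/(30.143) = 0.02397 cm^-1, so d_i2 = 41.723 cm.
m_2 = -(41.723)/(30.143) = -1.3842.
The system's lateral magnification is m_1 m_2 = (2.4286)(-1.3842) = -3.3616.

-3.36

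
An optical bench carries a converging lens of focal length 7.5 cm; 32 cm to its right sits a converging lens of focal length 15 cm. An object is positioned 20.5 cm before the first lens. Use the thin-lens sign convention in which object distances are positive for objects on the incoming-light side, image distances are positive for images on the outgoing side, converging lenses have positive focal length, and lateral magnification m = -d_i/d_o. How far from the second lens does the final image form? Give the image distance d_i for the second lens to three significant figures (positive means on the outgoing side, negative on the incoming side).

58.5 cm

Lens 1: 1/d_i1 = 1/f_1 - 1/d_o1 = 1/7.5 - 1/20.5 = 0.08455 cm^-1, so d_i1 = 11.827 cm.
The intermediate image is 11.827 cm to the right of lens 1, so d_o2 = L - d_i1 = 32 - 11.827 = 20.173 cm.
Lens 2: 1/d_i2 = 1/f_2 - 1/d_o2 = 1/15 - 1/(20.173) = 0.01710 cm^-1, so d_i2 = 58.494 cm.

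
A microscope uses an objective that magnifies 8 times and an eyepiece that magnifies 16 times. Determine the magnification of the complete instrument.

The overall magnification of a compound microscope is the product of the objective and eyepiece magnifications:
M = M_obj x M_eye = 8 x 16 = 128.

128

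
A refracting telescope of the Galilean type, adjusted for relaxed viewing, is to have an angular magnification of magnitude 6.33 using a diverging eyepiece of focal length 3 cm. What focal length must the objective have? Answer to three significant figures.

19.0 cm

|M| = f_obj/|f_eye|, so f_obj = |M| x |f_eye| = 6.33 x 3 = 18.990 cm.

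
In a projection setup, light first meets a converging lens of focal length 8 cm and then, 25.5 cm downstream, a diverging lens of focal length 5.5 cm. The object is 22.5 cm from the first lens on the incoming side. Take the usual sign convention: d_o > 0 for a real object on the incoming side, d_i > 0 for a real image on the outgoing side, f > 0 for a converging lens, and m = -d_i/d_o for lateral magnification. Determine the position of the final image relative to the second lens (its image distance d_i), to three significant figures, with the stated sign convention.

Lens 1: 1/d_i1 = 1/f_1 - 1/d_o1 = 1/8 - 1/22.5 = 0.08056 cm^-1, so d_i1 = 12.414 cm.
The intermediate image is 12.414 cm to the right of lens 1, so d_o2 = L - d_i1 = 25.5 - 12.414 = 13.086 cm.
Lens 2: 1/d_i2 = 1/f_2 - 1/d_o2 = 1/(-5.5) - 1/(13.086) = -0.25823 cm^-1, so d_i2 = -3.872 cm.

-3.87 cm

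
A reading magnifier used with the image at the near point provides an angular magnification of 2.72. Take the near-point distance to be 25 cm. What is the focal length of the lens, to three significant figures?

14.5 cm

For the image at the near point, M = 1 + D/f.
f = D/(M - 1) = 25/(2.72 - 1) = 14.535 cm.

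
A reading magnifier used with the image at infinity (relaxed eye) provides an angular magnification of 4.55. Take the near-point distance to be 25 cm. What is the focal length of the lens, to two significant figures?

For the image at infinity, M = D/f.
f = D/M = 25/4.55 = 5.495 cm.

5.5 cm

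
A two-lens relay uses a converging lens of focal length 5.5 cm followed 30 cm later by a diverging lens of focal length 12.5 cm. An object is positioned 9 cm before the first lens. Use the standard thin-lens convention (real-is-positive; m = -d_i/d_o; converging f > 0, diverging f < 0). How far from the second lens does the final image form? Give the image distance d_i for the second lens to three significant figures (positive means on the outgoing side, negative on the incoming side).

First lens: d_i1 = 1/(1/5.5 - 1/9) = 14.143 cm.
Object distance for lens 2: d_o2 = 30 - 14.143 = 15.857 cm.
Second lens: d_i2 = 1/(1/(-12.5) - 1/(15.857)) = -6.990 cm.

-6.99 cm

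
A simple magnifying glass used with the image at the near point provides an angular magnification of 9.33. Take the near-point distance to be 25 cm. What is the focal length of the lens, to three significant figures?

For the image at the near point, M = 1 + D/f.
f = D/(M - 1) = 25/(9.33 - 1) = 3.001 cm.

3.00 cm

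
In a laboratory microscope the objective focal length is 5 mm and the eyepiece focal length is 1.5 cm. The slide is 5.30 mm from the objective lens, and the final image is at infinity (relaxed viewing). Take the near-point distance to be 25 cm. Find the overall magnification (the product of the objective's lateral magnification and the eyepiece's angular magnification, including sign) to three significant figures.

Convert to cm: f_obj = 5 mm = 0.5 cm; d_o = 5.30 mm = 0.53 cm.
Objective: 1/d_i = 1/f_obj - 1/d_o = 1/0.5 - 1/0.53 = 0.11321 cm^-1, so d_i = 8.833 cm.
m_obj = -d_i/d_o = -8.833/0.53 = -16.667.
Eyepiece angular magnification (image at infinity): M_eye = D/f_e = 25/1.5 = 16.667.
Overall M = m_obj x M_eye = (-16.667)(16.667) = -277.78.

-278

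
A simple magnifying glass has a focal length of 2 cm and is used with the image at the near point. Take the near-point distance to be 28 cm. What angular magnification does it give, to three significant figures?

M = 1 + D/f = 1 + 28/2 = 15.000.

15.0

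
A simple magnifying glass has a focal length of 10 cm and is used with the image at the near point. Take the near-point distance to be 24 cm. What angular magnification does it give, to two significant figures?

3.4

M = 1 + D/f = 1 + 24/10 = 3.400.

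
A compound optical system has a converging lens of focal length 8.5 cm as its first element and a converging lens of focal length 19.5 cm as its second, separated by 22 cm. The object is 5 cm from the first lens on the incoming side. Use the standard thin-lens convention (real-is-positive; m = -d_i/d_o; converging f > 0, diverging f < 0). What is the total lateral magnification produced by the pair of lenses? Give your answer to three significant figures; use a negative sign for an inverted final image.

Lens 1: 1/d_i1 = 1/f_1 - 1/d_o1 = 1/8.5 - 1/5 = -0.08235 cm^-1, so d_i1 = -12.143 cm.
m_1 = -(-12.143)/5 = 2.4286.
With d_i1 < 0 the first image is virtual and lies on the object side; the object distance for lens 2 is d_o2 = 22 - (-12.143) = 34.143 cm.
Lens 2: 1/d_i2 = 1/f_2 - 1/d_o2 = 1/19.5 - 1/(34.143) = 0.02199 cm^-1, so d_i2 = 45.468 cm.
m_2 = -(45.468)/(34.143) = -1.3317.
Overall magnification: m = m_1 m_2 = -3.2341.

-3.23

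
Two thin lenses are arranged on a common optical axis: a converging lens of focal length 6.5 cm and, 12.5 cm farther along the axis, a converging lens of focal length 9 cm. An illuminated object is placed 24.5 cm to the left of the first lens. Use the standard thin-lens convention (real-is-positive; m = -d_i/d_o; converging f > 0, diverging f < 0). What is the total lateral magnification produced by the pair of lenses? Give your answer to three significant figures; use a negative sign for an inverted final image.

Applying the thin-lens equation to the first lens, 1/6.5 = 1/24.5 + 1/d_i1, which gives d_i1 = 8.847 cm.
Its lateral magnification is m_1 = -d_i1/d_o1 = -(8.847)/24.5 = -0.3611.
That image sits 3.653 cm in front of the second lens, so d_o2 = 3.653 cm.
Applying the thin-lens equation again with f_2 = 9 cm and d_o2 = 3.653 cm gives d_i2 = -6.148 cm.
m_2 = -(-6.148)/(3.653) = 1.6831.
The system's lateral magnification is m_1 m_2 = (-0.3611)(1.6831) = -0.6078.

-0.608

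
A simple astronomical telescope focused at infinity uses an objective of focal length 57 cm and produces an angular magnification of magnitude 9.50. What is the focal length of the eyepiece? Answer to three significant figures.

|M| = f_obj/f_eye, so f_eye = f_obj/|M| = 57/9.5 = 6.000 cm.

6.00 cm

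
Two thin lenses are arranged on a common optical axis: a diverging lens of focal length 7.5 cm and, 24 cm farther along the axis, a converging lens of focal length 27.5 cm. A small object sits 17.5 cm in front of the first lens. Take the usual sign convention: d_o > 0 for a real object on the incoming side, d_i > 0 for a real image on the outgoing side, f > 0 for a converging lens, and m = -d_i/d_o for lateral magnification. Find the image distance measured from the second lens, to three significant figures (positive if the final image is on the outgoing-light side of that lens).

460 cm

First lens: d_i1 = 1/(1/(-7.5) - 1/17.5) = -5.250 cm.
With d_i1 < 0 the first image is virtual and lies on the object side; the object distance for lens 2 is d_o2 = 24 - (-5.250) = 29.250 cm.
Second lens: d_i2 = 1/(1/27.5 - 1/(29.250)) = 459.643 cm.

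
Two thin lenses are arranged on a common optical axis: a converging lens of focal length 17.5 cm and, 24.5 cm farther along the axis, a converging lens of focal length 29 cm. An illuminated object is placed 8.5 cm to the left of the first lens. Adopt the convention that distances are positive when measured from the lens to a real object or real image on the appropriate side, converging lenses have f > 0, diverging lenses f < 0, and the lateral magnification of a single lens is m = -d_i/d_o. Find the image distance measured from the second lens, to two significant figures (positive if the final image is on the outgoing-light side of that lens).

99 cm

Applying the thin-lens equation to the first lens, 1/17.5 = 1/8.5 + 1/d_i1, which gives d_i1 = -16.528 cm.
The intermediate image is virtual, 16.528 cm to the left of lens 1, so d_o2 = L - d_i1 = 24.5 - (-16.528) = 41.028 cm.
Applying the thin-lens equation again with f_2 = 29 cm and d_o2 = 41.028 cm gives d_i2 = 98.921 cm.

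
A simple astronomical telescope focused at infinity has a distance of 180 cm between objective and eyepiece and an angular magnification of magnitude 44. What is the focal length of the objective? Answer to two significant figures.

In normal adjustment the tube length equals f_obj + f_eye and |M| = f_obj/f_eye.
So f_obj = 44 f_eye and 44 f_eye + f_eye = 180 cm, giving f_eye = 180/45 = 4.000 cm and f_obj = 176.000 cm.

180 cm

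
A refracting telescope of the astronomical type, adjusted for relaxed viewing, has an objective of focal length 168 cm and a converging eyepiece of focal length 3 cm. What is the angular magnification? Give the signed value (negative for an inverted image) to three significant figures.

-56.0

M = -f_obj/f_eye = -168/(3) = -56.000.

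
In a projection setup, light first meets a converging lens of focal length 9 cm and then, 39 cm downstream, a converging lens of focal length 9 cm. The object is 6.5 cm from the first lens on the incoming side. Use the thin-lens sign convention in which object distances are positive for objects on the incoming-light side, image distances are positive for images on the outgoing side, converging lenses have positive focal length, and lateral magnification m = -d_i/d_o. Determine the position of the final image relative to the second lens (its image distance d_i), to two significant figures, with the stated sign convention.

First lens: d_i1 = 1/(1/9 - 1/6.5) = -23.400 cm.
With d_i1 < 0 the first image is virtual and lies on the object side; the object distance for lens 2 is d_o2 = 39 - (-23.400) = 62.400 cm.
Second lens: d_i2 = 1/(1/9 - 1/(62.400)) = 10.517 cm.

11 cm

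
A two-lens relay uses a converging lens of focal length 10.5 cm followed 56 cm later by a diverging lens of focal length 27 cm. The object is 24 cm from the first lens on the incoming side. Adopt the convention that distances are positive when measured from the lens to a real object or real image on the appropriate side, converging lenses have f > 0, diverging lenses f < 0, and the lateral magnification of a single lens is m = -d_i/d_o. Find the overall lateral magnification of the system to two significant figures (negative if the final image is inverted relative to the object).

Lens 1: 1/d_i1 = 1/f_1 - 1/d_o1 = 1/10.5 - 1/24 = 0.05357 cm^-1, so d_i1 = 18.667 cm.
m_1 = -(18.667)/24 = -0.7778.
The intermediate image is 18.667 cm to the right of lens 1, so d_o2 = L - d_i1 = 56 - 18.667 = 37.333 cm.
Lens 2: 1/d_i2 = 1/f_2 - 1/d_o2 = 1/(-27) - 1/(37.333) = -0.06382 cm^-1, so d_i2 = -15.668 cm.
m_2 = -(-15.668)/(37.333) = 0.4197.
Overall magnification: m = m_1 m_2 = -0.3264.

-0.33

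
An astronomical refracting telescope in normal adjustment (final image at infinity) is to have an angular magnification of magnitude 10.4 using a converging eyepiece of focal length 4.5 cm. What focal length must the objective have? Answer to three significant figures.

|M| = f_obj/|f_eye|, so f_obj = |M| x |f_eye| = 10.4 x 4.5 = 46.800 cm.

46.8 cm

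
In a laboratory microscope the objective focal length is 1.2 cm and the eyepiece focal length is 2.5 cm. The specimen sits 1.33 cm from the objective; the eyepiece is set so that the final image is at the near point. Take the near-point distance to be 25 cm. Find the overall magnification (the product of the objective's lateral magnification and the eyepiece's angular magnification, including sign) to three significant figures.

Objective: 1/d_i = 1/f_obj - 1/d_o = 1/1.2 - 1/1.33 = 0.08145 cm^-1, so d_i = 12.277 cm.
m_obj = -d_i/d_o = -12.277/1.33 = -9.231.
Eyepiece angular magnification (image at near point): M_eye = 1 + D/f_e = 1 + 25/2.5 = 11.000.
Overall M = m_obj x M_eye = (-9.231)(11.000) = -101.54.

-102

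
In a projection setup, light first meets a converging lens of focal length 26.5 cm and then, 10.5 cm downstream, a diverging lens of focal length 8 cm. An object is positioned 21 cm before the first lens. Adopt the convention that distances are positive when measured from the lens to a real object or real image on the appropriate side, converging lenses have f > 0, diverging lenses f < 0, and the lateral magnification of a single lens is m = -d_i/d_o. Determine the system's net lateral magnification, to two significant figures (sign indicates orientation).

0.32

First lens: d_i1 = 1/(1/26.5 - 1/21) = -101.182 cm.
m_1 = -(-101.182)/21 = 4.8182.
The intermediate image is virtual, 101.182 cm to the left of lens 1, so d_o2 = L - d_i1 = 10.5 - (-101.182) = 111.682 cm.
Second lens: d_i2 = 1/(1/(-8) - 1/(111.682)) = -7.465 cm.
m_2 = -(-7.465)/(111.682) = 0.0668.
Total m = m_1 x m_2 = (4.8182)(0.0668) = 0.3221.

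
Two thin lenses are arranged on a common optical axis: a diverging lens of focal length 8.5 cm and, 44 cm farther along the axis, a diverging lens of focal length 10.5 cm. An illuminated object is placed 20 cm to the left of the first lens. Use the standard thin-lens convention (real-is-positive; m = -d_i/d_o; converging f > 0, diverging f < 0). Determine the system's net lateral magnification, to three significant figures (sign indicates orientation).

First lens: d_i1 = 1/(1/(-8.5) - 1/20) = -5.965 cm.
m_1 = -(-5.965)/20 = 0.2982.
With d_i1 < 0 the first image is virtual and lies on the object side; the object distance for lens 2 is d_o2 = 44 - (-5.965) = 49.965 cm.
Second lens: d_i2 = 1/(1/(-10.5) - 1/(49.965)) = -8.677 cm.
m_2 = -(-8.677)/(49.965) = 0.1737.
Overall magnification: m = m_1 m_2 = 0.0518.

0.0518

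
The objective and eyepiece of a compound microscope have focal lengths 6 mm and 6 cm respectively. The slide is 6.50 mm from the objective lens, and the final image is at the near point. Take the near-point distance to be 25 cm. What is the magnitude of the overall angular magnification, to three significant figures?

Convert to cm: f_obj = 6 mm = 0.6 cm; d_o = 6.50 mm = 0.65 cm.
Objective: 1/d_i = 1/f_obj - 1/d_o = 1/0.6 - 1/0.65 = 0.12821 cm^-1, so d_i = 7.800 cm.
m_obj = -d_i/d_o = -7.800/0.65 = -12.000.
Eyepiece angular magnification (image at near point): M_eye = 1 + D/f_e = 1 + 25/6 = 5.167.
Overall M = m_obj x M_eye = (-12.000)(5.167) = -62.00.
|M| = 62.00.

62.0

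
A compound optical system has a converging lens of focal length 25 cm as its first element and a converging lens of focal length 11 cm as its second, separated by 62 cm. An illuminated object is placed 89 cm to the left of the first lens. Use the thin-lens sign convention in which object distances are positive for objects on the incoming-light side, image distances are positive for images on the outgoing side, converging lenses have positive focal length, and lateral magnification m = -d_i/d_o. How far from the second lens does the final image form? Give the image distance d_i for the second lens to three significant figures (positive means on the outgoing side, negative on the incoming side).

Lens 1: 1/d_i1 = 1/f_1 - 1/d_o1 = 1/25 - 1/89 = 0.02876 cm^-1, so d_i1 = 34.766 cm.
The intermediate image is 34.766 cm to the right of lens 1, so d_o2 = L - d_i1 = 62 - 34.766 = 27.234 cm.
Lens 2: 1/d_i2 = 1/f_2 - 1/d_o2 = 1/11 - 1/(27.234) = 0.05419 cm^-1, so d_i2 = 18.453 cm.

18.5 cm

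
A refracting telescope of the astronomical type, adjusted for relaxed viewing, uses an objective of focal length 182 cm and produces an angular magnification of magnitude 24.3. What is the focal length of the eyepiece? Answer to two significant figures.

7.5 cm

|M| = f_obj/f_eye, so f_eye = f_obj/|M| = 182/24.3 = 7.490 cm.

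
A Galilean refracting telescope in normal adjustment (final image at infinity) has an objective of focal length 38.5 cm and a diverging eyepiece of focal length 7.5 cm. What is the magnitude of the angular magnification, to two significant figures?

5.1

|M| = f_obj/|f_eye| = 38.5/7.5 = 5.133.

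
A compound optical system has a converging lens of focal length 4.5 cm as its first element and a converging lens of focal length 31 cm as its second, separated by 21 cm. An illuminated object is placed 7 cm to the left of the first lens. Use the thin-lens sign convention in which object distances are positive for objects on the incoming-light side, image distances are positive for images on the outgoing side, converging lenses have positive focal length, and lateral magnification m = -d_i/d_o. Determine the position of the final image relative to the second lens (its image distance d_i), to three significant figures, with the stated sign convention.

-11.5 cm

Lens 1: 1/d_i1 = 1/f_1 - 1/d_o1 = 1/4.5 - 1/7 = 0.07937 cm^-1, so d_i1 = 12.600 cm.
Object distance for lens 2: d_o2 = 21 - 12.600 = 8.400 cm.
Lens 2: 1/d_i2 = 1/f_2 - 1/d_o2 = 1/31 - 1/(8.400) = -0.08679 cm^-1, so d_i2 = -11.522 cm.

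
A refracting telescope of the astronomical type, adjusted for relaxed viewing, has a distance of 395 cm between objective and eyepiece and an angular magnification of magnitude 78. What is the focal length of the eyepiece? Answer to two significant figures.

5.0 cm

In normal adjustment the tube length equals f_obj + f_eye and |M| = f_obj/f_eye.
So f_obj = 78 f_eye and 78 f_eye + f_eye = 395 cm, giving f_eye = 395/79 = 5.000 cm and f_obj = 390.000 cm.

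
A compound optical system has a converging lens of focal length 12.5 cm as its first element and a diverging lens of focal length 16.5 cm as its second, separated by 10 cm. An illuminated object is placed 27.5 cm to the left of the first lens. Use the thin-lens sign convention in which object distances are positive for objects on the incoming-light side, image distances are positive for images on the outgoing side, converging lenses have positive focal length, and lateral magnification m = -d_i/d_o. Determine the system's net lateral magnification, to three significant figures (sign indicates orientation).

-3.84

Lens 1: 1/d_i1 = 1/f_1 - 1/d_o1 = 1/12.5 - 1/27.5 = 0.04364 cm^-1, so d_i1 = 22.917 cm.
m_1 = -(22.917)/27.5 = -0.8333.
Since 22.917 cm > 10 cm, the first image lies past the second lens and serves as a virtual object: d_o2 = L - d_i1 = -12.917 cm.
Lens 2: 1/d_i2 = 1/f_2 - 1/d_o2 = 1/(-16.5) - 1/(-12.917) = 0.01681 cm^-1, so d_i2 = 59.477 cm.
m_2 = -(59.477)/(-12.917) = 4.6047.
The system's lateral magnification is m_1 m_2 = (-0.8333)(4.6047) = -3.8372.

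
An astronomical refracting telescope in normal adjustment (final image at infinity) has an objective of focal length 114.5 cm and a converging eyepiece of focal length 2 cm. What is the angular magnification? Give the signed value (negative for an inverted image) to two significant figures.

-57

M = -f_obj/f_eye = -114.5/(2) = -57.250.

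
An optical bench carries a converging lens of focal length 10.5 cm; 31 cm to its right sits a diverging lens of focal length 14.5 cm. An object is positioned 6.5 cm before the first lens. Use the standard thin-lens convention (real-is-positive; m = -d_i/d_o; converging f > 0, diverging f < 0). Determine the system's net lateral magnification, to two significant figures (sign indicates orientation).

First lens: d_i1 = 1/(1/10.5 - 1/6.5) = -17.062 cm.
m_1 = -(-17.062)/6.5 = 2.6250.
With d_i1 < 0 the first image is virtual and lies on the object side; the object distance for lens 2 is d_o2 = 31 - (-17.062) = 48.062 cm.
Second lens: d_i2 = 1/(1/(-14.5) - 1/(48.062)) = -11.139 cm.
m_2 = -(-11.139)/(48.062) = 0.2318.
Total m = m_1 x m_2 = (2.6250)(0.2318) = 0.6084.

0.61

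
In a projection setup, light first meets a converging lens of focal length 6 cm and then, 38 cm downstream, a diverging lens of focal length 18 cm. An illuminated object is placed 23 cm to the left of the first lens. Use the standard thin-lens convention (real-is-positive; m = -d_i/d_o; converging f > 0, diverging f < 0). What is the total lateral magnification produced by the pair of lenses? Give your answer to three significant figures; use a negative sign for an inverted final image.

Applying the thin-lens equation to the first lens, 1/6 = 1/23 + 1/d_i1, which gives d_i1 = 8.118 cm.
Its lateral magnification is m_1 = -d_i1/d_o1 = -(8.118)/23 = -0.3529.
The intermediate image is 8.118 cm to the right of lens 1, so d_o2 = L - d_i1 = 38 - 8.118 = 29.882 cm.
Applying the thin-lens equation again with f_2 = -18 cm and d_o2 = 29.882 cm gives d_i2 = -11.233 cm.
m_2 = -(-11.233)/(29.882) = 0.3759.
The system's lateral magnification is m_1 m_2 = (-0.3529)(0.3759) = -0.1327.

-0.133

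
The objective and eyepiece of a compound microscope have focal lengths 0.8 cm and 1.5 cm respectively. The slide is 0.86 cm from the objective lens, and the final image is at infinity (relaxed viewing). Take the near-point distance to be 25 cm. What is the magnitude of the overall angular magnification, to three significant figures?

222

Objective: 1/d_i = 1/f_obj - 1/d_o = 1/0.8 - 1/0.86 = 0.08721 cm^-1, so d_i = 11.467 cm.
m_obj = -d_i/d_o = -11.467/0.86 = -13.333.
Eyepiece angular magnification (image at infinity): M_eye = D/f_e = 25/1.5 = 16.667.
Overall M = m_obj x M_eye = (-13.333)(16.667) = -222.22.
|M| = 222.22.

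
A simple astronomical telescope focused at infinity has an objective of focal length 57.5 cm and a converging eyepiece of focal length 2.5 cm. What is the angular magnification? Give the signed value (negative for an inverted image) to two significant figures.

M = -f_obj/f_eye = -57.5/(2.5) = -23.000.

-23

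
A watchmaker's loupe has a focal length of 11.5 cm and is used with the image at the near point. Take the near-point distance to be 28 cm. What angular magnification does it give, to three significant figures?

M = 1 + D/f = 1 + 28/11.5 = 3.435.

3.43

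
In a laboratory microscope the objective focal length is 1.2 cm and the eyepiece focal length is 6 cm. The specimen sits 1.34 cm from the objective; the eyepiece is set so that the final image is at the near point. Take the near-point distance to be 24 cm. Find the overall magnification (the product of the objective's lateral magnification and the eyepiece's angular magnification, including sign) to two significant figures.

-43

Objective: 1/d_i = 1/f_obj - 1/d_o = 1/1.2 - 1/1.34 = 0.08706 cm^-1, so d_i = 11.486 cm.
m_obj = -d_i/d_o = -11.486/1.34 = -8.571.
Eyepiece angular magnification (image at near point): M_eye = 1 + D/f_e = 1 + 24/6 = 5.000.
Overall M = m_obj x M_eye = (-8.571)(5.000) = -42.86.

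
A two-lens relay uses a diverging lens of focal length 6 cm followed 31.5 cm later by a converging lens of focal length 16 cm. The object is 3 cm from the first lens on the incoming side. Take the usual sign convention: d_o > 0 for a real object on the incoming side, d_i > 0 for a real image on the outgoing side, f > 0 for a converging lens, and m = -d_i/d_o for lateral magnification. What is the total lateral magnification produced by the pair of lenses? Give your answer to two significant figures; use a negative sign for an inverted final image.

-0.61

First lens: d_i1 = 1/(1/(-6) - 1/3) = -2.000 cm.
m_1 = -(-2.000)/3 = 0.6667.
The intermediate image is virtual, 2.000 cm to the left of lens 1, so d_o2 = L - d_i1 = 31.5 - (-2.000) = 33.500 cm.
Second lens: d_i2 = 1/(1/16 - 1/(33.500)) = 30.629 cm.
m_2 = -(30.629)/(33.500) = -0.9143.
Overall magnification: m = m_1 m_2 = -0.6095.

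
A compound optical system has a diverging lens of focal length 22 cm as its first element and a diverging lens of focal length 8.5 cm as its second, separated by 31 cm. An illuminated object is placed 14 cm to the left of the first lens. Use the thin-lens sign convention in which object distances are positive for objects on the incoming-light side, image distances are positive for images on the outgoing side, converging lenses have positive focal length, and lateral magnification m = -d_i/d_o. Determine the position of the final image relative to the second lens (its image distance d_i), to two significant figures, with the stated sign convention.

First lens: d_i1 = 1/(1/(-22) - 1/14) = -8.556 cm.
With d_i1 < 0 the first image is virtual and lies on the object side; the object distance for lens 2 is d_o2 = 31 - (-8.556) = 39.556 cm.
Second lens: d_i2 = 1/(1/(-8.5) - 1/(39.556)) = -6.997 cm.

-7.0 cm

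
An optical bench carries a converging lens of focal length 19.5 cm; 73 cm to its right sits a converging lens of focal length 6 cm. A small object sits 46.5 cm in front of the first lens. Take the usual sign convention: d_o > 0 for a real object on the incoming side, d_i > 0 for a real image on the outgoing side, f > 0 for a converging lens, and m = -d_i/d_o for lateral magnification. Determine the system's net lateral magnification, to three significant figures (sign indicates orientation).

Applying the thin-lens equation to the first lens, 1/19.5 = 1/46.5 + 1/d_i1, which gives d_i1 = 33.583 cm.
Its lateral magnification is m_1 = -d_i1/d_o1 = -(33.583)/46.5 = -0.7222.
That image sits 39.417 cm in front of the second lens, so d_o2 = 39.417 cm.
Applying the thin-lens equation again with f_2 = 6 cm and d_o2 = 39.417 cm gives d_i2 = 7.077 cm.
m_2 = -(7.077)/(39.417) = -0.1796.
Total m = m_1 x m_2 = (-0.7222)(-0.1796) = 0.1297.

0.130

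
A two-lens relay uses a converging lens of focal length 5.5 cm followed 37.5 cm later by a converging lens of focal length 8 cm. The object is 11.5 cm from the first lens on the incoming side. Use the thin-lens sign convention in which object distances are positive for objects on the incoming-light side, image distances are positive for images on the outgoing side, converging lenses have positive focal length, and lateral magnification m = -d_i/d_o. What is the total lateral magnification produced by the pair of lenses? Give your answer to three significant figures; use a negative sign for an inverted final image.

0.387

Applying the thin-lens equation to the first lens, 1/5.5 = 1/11.5 + 1/d_i1, which gives d_i1 = 10.542 cm.
Its lateral magnification is m_1 = -d_i1/d_o1 = -(10.542)/11.5 = -0.9167.
The intermediate image is 10.542 cm to the right of lens 1, so d_o2 = L - d_i1 = 37.5 - 10.542 = 26.958 cm.
Applying the thin-lens equation again with f_2 = 8 cm and d_o2 = 26.958 cm gives d_i2 = 11.376 cm.
m_2 = -(11.376)/(26.958) = -0.4220.
The system's lateral magnification is m_1 m_2 = (-0.9167)(-0.4220) = 0.3868.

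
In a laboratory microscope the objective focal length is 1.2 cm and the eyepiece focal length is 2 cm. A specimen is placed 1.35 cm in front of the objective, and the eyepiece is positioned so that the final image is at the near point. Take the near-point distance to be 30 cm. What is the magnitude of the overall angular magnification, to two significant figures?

130

Objective: 1/d_i = 1/f_obj - 1/d_o = 1/1.2 - 1/1.35 = 0.09259 cm^-1, so d_i = 10.800 cm.
m_obj = -d_i/d_o = -10.800/1.35 = -8.000.
Eyepiece angular magnification (image at near point): M_eye = 1 + D/f_e = 1 + 30/2 = 16.000.
Overall M = m_obj x M_eye = (-8.000)(16.000) = -128.00.
|M| = 128.00.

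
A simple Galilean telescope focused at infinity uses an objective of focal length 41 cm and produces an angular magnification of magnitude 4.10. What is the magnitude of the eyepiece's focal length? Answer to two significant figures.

|M| = f_obj/|f_eye|, so |f_eye| = f_obj/|M| = 41/4.1 = 10.000 cm.
(The eyepiece is diverging, so its signed focal length is -10.000 cm.)

10 cm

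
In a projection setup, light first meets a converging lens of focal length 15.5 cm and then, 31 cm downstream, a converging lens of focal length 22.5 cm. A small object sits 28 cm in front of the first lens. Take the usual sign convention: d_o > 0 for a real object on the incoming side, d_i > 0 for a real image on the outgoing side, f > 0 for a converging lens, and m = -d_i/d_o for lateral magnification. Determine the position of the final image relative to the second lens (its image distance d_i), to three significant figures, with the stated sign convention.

Applying the thin-lens equation to the first lens, 1/15.5 = 1/28 + 1/d_i1, which gives d_i1 = 34.720 cm.
This image would form 34.720 cm past lens 1, i.e. 3.720 cm beyond lens 2, so it is a virtual object for lens 2: d_o2 = 31 - 34.720 = -3.720 cm.
Applying the thin-lens equation again with f_2 = 22.5 cm and d_o2 = -3.720 cm gives d_i2 = 3.192 cm.

3.19 cm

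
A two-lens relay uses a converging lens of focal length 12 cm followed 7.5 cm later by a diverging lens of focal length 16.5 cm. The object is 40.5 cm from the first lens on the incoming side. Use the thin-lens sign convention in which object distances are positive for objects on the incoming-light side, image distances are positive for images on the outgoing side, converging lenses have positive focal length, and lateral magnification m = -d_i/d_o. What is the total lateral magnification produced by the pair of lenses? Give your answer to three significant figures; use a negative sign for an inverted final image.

First lens: d_i1 = 1/(1/12 - 1/40.5) = 17.053 cm.
m_1 = -(17.053)/40.5 = -0.4211.
This image would form 17.053 cm past lens 1, i.e. 9.553 cm beyond lens 2, so it is a virtual object for lens 2: d_o2 = 7.5 - 17.053 = -9.553 cm.
Second lens: d_i2 = 1/(1/(-16.5) - 1/(-9.553)) = 22.688 cm.
m_2 = -(22.688)/(-9.553) = 2.3750.
The system's lateral magnification is m_1 m_2 = (-0.4211)(2.3750) = -1.0000.

-1.00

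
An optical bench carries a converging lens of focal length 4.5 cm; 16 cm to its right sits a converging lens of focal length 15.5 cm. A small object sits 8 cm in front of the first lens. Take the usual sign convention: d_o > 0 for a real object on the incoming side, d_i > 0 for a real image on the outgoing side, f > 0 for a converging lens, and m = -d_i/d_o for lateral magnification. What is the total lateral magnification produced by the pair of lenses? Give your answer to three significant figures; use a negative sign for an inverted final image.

Applying the thin-lens equation to the first lens, 1/4.5 = 1/8 + 1/d_i1, which gives d_i1 = 10.286 cm.
Its lateral magnification is m_1 = -d_i1/d_o1 = -(10.286)/8 = -1.2857.
Object distance for lens 2: d_o2 = 16 - 10.286 = 5.714 cm.
Applying the thin-lens equation again with f_2 = 15.5 cm and d_o2 = 5.714 cm gives d_i2 = -9.051 cm.
m_2 = -(-9.051)/(5.714) = 1.5839.
Overall magnification: m = m_1 m_2 = -2.0365.

-2.04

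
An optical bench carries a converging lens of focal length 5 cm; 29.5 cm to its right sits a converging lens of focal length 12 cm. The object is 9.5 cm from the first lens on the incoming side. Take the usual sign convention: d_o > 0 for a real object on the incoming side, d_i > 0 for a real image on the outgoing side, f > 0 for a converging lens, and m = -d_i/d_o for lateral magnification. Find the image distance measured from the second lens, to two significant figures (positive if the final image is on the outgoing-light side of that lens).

First lens: d_i1 = 1/(1/5 - 1/9.5) = 10.556 cm.
The intermediate image is 10.556 cm to the right of lens 1, so d_o2 = L - d_i1 = 29.5 - 10.556 = 18.944 cm.
Second lens: d_i2 = 1/(1/12 - 1/(18.944)) = 32.736 cm.

33 cm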